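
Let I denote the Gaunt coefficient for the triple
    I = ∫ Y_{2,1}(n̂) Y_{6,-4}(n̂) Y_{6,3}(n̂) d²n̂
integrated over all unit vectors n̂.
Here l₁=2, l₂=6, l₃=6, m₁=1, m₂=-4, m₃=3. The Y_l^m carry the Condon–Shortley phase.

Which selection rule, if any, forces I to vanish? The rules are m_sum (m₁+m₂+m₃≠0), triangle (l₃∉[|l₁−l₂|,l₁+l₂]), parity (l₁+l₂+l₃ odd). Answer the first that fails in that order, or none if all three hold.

none

m₁+m₂+m₃ = 1 − 4 + 3 = 0  ✓
triangle: |2−6|=4 ≤ l₃=6 ≤ 2+6=8  ✓
parity: l₁+l₂+l₃ = 14 is even  ✓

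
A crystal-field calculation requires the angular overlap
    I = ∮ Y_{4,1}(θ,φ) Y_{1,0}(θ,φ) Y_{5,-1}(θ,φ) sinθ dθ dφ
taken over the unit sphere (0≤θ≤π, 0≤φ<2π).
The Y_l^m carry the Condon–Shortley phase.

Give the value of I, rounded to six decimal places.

Rules hold: Σm=0, L=10 even, 3≤5≤5.
N = 9·3·11 = 297
Δ = 0!·8!·2!/11! = 1/495
Racah Σ t=0..0: t=0:+1/576 = 1/576
⇒ 3j(4 1 5; 0 0 0)² = 5/99, sgn -1
Racah Σ t=0..0: t=0:+1/720 = 1/720
⇒ 3j(4 1 5; 1 0 -1)² = 8/165, sgn +1
4πI² = N·(3j₀)²·(3jₘ)² = 8/11
I = -1·√(0.727273/4π) = -0.24057125

-0.240571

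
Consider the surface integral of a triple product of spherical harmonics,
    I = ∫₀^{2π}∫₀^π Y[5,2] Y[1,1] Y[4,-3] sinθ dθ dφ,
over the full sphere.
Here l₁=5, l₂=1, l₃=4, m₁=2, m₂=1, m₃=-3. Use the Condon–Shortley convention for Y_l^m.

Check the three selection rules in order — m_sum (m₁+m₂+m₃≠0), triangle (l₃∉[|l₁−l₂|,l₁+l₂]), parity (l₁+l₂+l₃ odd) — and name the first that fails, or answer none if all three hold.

m₁+m₂+m₃ = 2 + 1 − 3 = 0  ✓
triangle: |5−1|=4 ≤ l₃=4 ≤ 5+1=6  ✓
parity: l₁+l₂+l₃ = 10 is even  ✓

none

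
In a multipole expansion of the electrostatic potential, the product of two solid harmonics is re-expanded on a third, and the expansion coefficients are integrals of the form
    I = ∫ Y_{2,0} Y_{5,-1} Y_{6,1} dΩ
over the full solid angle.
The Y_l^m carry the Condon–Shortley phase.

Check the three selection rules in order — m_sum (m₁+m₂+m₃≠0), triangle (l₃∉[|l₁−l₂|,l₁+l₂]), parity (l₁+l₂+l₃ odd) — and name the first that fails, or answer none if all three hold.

azimuthal sum: 0 − 1 + 1 = 0  ✓
3 ≤ 6 ≤ 7 (triangle on l)  ✓
L = 2 + 5 + 6 = 13 (odd)  ✗

parity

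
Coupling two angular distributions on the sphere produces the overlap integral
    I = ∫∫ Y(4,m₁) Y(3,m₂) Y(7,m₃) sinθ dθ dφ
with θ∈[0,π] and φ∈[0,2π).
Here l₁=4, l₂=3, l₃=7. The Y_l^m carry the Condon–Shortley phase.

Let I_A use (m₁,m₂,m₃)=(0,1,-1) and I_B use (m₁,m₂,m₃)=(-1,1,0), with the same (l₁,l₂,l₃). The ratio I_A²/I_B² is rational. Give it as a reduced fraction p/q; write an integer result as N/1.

10/7

l's match ⇒ only the (l;m) 3-j factors differ between A and B.
A: triangle coeff Δ(4,3,7) = 1/45045; Σ_t [0,0]: t=0:+1/27648 = 1/27648; (3j)²=10/429 [(4 3 7; 0 1 -1)], sign=+1
B: triangle coeff Δ(4,3,7) = 1/45045; Σ_t [0,0]: t=0:+1/34560 = 1/34560; (3j)²=7/429 [(4 3 7; -1 1 0)], sign=-1
I_A²/I_B² = (10/429)/(7/429) = 10/7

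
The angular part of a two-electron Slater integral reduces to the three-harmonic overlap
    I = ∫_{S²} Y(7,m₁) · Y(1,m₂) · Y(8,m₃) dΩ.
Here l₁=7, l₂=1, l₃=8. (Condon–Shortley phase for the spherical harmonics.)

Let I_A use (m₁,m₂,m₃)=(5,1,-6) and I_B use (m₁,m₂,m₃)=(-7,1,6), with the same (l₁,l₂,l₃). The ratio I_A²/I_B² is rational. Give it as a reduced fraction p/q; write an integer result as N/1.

91/1

Shared (l₁,l₂,l₃)=(7,1,8): N and (l;000)² cancel in I_A²/I_B².
A: Δ = 0!·14!·2!/17! = 1/2040; Racah Σ t=0..0: t=0:+1/1916006400 = 1/1916006400; ⇒ 3j(7 1 8; 5 1 -6)² = 91/2040, sgn +1
B: Δ = 0!·14!·2!/17! = 1/2040; Racah Σ t=0..0: t=0:+1/174356582400 = 1/174356582400; ⇒ 3j(7 1 8; -7 1 6)² = 1/2040, sgn +1
I_A²/I_B² = (91/2040)/(1/2040) = 91/1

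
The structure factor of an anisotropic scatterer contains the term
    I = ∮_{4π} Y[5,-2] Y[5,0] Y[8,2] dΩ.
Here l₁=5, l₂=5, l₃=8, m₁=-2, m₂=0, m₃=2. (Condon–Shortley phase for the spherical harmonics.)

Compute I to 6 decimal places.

Checks pass: Σm=0; 18 even; l₃=8∈[0,10].
(2·5+1)(2·5+1)(2·8+1) = 2057
Δ: 2! 8! 8! / 19! → 1/37413090
sum: t=0:+1/1036800 t=1:−1/331776 t=2:+1/1036800 = -1/921600
3j²(5 5 8; 0 0 0) = Δ·Π!·Σ² = 490/46189  (sign -1)
sum: t=0:+1/7257600 t=1:−1/829440 t=2:+1/1036800 = -1/9676800
3j²(5 5 8; -2 0 2) = Δ·Π!·Σ² = 15/46189  (sign -1)
combine: 4πI² = 2057·490/46189·15/46189 = 7350/1037153
take √, sign +1: I = 0.02374747

0.023747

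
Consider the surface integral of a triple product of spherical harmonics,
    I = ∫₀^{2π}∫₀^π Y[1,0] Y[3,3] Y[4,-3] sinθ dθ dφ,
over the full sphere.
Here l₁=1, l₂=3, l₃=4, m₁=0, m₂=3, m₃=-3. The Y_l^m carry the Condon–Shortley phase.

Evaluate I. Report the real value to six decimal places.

-0.162868

Checks pass: Σm=0; 8 even; l₃=4∈[2,4].
(2·1+1)(2·3+1)(2·4+1) = 189
Δ: 0! 2! 6! / 9! → 1/252
sum: t=0:+1/36 = 1/36
3j²(1 3 4; 0 0 0) = Δ·Π!·Σ² = 4/63  (sign +1)
sum: t=0:+1/720 = 1/720
3j²(1 3 4; 0 3 -3) = Δ·Π!·Σ² = 1/36  (sign -1)
combine: 4πI² = 189·4/63·1/36 = 1/3
take √, sign -1: I = -0.16286750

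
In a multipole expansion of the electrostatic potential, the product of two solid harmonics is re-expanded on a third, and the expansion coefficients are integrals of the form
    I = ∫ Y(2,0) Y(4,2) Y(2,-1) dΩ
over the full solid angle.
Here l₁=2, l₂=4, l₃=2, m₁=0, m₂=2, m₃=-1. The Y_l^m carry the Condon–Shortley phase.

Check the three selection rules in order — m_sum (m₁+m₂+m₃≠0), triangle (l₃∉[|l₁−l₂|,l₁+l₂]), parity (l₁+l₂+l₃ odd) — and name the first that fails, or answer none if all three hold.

azimuthal sum: 0 + 2 − 1 = 1  ✗
2 ≤ 2 ≤ 6 (triangle on l)
L = 2 + 4 + 2 = 8 (even)

m_sum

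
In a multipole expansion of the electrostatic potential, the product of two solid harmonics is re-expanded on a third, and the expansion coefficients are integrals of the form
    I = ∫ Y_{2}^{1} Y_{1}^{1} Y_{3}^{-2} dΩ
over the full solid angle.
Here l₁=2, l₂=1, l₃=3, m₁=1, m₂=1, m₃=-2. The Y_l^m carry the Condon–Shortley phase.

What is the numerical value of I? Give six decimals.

0.261169

Rules hold: Σm=0, L=6 even, 1≤3≤3.
N = 5·3·7 = 105
Δ = 0!·4!·2!/7! = 1/105
Racah Σ t=0..0: t=0:+1/4 = 1/4
⇒ 3j(2 1 3; 0 0 0)² = 3/35, sgn -1
Racah Σ t=0..0: t=0:+1/12 = 1/12
⇒ 3j(2 1 3; 1 1 -2)² = 2/21, sgn -1
4πI² = N·(3j₀)²·(3jₘ)² = 6/7
I = +1·√(0.857143/4π) = 0.26116903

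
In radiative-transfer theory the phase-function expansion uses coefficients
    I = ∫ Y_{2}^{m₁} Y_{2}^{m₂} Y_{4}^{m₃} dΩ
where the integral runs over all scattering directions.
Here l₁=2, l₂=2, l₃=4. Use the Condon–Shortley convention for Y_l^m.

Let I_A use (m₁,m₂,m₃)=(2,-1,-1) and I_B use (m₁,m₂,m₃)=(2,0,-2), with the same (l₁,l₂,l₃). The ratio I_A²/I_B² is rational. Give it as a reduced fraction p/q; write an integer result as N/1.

1/3

Same 2,2,4: normalisation and zero-m 3j drop out of the ratio.
A: Δ: 0! 4! 4! / 9! → 1/630; sum: t=0:+1/144 = 1/144; 3j²(2 2 4; 2 -1 -1) = Δ·Π!·Σ² = 1/126  (sign -1)
B: Δ: 0! 4! 4! / 9! → 1/630; sum: t=0:+1/96 = 1/96; 3j²(2 2 4; 2 0 -2) = Δ·Π!·Σ² = 1/42  (sign +1)
I_A²/I_B² = (1/126)/(1/42) = 1/3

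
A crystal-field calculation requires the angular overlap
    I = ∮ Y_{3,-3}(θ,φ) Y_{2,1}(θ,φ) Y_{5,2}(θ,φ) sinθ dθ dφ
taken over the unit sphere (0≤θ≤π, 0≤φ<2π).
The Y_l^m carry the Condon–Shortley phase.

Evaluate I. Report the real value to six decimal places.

Rules hold: Σm=0, L=10 even, 1≤5≤5.
N = 7·5·11 = 385
Δ = 0!·6!·4!/11! = 1/2310
Racah Σ t=0..0: t=0:+1/144 = 1/144
⇒ 3j(3 2 5; 0 0 0)² = 10/231, sgn -1
Racah Σ t=0..0: t=0:+1/4320 = 1/4320
⇒ 3j(3 2 5; -3 1 2)² = 1/330, sgn -1
4πI² = N·(3j₀)²·(3jₘ)² = 5/99
I = +1·√(0.0505051/4π) = 0.06339609

0.063396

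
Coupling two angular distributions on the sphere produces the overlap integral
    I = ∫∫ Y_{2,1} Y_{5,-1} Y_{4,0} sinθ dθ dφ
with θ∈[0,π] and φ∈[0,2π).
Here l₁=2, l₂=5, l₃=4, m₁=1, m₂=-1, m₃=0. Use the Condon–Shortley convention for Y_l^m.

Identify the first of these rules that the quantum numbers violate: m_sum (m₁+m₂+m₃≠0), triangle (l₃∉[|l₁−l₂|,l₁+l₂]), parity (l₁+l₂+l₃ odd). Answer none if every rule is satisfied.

Σmᵢ = 0  ✓
l₃∈[|l₁−l₂|,l₁+l₂]=[3,7], have l₃=4  ✓
Σlᵢ = 11 ⇒ odd  ✗

parity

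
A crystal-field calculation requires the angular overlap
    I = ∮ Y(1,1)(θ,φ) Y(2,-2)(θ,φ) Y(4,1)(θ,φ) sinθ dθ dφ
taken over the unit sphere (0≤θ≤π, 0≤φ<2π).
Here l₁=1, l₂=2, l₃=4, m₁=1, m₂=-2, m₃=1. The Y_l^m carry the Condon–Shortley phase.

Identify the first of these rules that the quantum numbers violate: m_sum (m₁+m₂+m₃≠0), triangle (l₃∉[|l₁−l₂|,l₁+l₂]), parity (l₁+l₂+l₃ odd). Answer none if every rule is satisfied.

m₁+m₂+m₃ = 1 − 2 + 1 = 0  ✓
triangle: |1−2|=1 ≤ l₃=4 ≤ 1+2=3  ✗
parity: l₁+l₂+l₃ = 7 is odd

triangle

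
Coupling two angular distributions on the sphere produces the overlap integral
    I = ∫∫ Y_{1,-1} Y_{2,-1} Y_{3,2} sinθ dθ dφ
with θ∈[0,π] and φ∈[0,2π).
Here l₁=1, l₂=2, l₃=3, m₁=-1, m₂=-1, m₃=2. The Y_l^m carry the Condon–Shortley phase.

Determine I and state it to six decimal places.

0.261169

m-sum 0 ✓  L=6 even ✓  1≤3≤3 ✓
Π(2lᵢ+1) = 3×5×7 = 105
triangle coeff Δ(1,2,3) = 1/105
Σ_t [0,0]: t=0:+1/4 = 1/4
(3j)²=3/35 [(1 2 3; 0 0 0)], sign=-1
Σ_t [0,0]: t=0:+1/12 = 1/12
(3j)²=2/21 [(1 2 3; -1 -1 2)], sign=-1
⇒ 4πI² = 6/7
I = (+1)√(6/7/(4π)) = 0.26116903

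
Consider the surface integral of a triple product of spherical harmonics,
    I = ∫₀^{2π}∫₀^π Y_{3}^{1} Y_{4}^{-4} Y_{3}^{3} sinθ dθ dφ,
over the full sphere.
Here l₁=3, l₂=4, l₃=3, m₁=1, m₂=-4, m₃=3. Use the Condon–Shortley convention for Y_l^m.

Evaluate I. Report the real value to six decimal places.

-0.166198

Checks pass: Σm=0; 10 even; l₃=3∈[1,7].
(2·3+1)(2·4+1)(2·3+1) = 441
Δ: 4! 2! 4! / 11! → 1/34650
sum: t=1:−1/72 t=2:+1/16 t=3:−1/72 = 5/144
3j²(3 4 3; 0 0 0) = Δ·Π!·Σ² = 2/77  (sign -1)
sum: t=0:+1/1152 = 1/1152
3j²(3 4 3; 1 -4 3) = Δ·Π!·Σ² = 1/33  (sign +1)
combine: 4πI² = 441·2/77·1/33 = 42/121
take √, sign -1: I = -0.16619847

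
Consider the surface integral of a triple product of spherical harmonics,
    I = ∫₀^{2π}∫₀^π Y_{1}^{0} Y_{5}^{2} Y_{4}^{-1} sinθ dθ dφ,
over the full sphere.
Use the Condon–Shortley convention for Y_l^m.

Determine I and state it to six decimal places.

0.000000

m-sum = 0 + 2 − 1 = 1 ≠ 0 ⇒ I = 0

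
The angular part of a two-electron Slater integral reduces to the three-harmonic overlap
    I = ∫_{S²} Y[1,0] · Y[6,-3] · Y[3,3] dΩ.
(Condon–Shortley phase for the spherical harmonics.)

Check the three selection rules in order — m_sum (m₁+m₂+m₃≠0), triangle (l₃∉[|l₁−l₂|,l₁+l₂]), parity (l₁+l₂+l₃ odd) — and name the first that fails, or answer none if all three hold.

azimuthal sum: 0 − 3 + 3 = 0  ✓
5 ≤ 3 ≤ 7 (triangle on l)  ✗
L = 1 + 6 + 3 = 10 (even)

triangle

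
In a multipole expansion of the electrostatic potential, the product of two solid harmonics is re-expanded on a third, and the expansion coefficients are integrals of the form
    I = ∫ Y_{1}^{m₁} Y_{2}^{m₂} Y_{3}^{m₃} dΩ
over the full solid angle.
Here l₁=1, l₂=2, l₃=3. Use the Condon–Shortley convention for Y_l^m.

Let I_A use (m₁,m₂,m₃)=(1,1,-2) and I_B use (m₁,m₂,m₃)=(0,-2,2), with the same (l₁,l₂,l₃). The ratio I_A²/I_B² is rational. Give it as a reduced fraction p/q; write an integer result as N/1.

Shared (l₁,l₂,l₃)=(1,2,3): N and (l;000)² cancel in I_A²/I_B².
A: Δ = 0!·2!·4!/7! = 1/105; Racah Σ t=0..0: t=0:+1/12 = 1/12; ⇒ 3j(1 2 3; 1 1 -2)² = 2/21, sgn -1
B: Δ = 0!·2!·4!/7! = 1/105; Racah Σ t=0..0: t=0:+1/24 = 1/24; ⇒ 3j(1 2 3; 0 -2 2)² = 1/21, sgn -1
I_A²/I_B² = (2/21)/(1/21) = 2/1

2/1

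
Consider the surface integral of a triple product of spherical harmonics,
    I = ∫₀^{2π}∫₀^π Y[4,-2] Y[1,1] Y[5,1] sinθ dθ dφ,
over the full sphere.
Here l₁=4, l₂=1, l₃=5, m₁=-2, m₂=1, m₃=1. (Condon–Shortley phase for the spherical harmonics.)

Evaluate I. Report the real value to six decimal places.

Rules hold: Σm=0, L=10 even, 3≤5≤5.
N = 9·3·11 = 297
Δ = 0!·8!·2!/11! = 1/495
Racah Σ t=0..0: t=0:+1/576 = 1/576
⇒ 3j(4 1 5; 0 0 0)² = 5/99, sgn -1
Racah Σ t=0..0: t=0:+1/2880 = 1/2880
⇒ 3j(4 1 5; -2 1 1)² = 2/165, sgn +1
4πI² = N·(3j₀)²·(3jₘ)² = 2/11
I = -1·√(0.181818/4π) = -0.12028562

-0.120286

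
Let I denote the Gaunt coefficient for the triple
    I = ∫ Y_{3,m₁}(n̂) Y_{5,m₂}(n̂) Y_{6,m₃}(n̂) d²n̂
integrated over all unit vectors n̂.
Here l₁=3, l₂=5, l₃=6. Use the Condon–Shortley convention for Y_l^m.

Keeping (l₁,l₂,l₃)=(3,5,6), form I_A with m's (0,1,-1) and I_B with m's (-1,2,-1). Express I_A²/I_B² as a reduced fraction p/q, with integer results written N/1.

7/3

Shared (l₁,l₂,l₃)=(3,5,6): N and (l;000)² cancel in I_A²/I_B².
A: Δ = 2!·4!·8!/15! = 1/675675; Racah Σ t=0..2: t=0:+1/17280 t=1:−1/2880 t=2:+1/6912 = -1/6912; ⇒ 3j(3 5 6; 0 1 -1)² = 5/429, sgn +1
B: Δ = 2!·4!·8!/15! = 1/675675; Racah Σ t=0..2: t=0:+1/241920 t=1:−1/8640 t=2:+1/5760 = 1/16128; ⇒ 3j(3 5 6; -1 2 -1)² = 5/1001, sgn -1
I_A²/I_B² = (5/429)/(5/1001) = 7/3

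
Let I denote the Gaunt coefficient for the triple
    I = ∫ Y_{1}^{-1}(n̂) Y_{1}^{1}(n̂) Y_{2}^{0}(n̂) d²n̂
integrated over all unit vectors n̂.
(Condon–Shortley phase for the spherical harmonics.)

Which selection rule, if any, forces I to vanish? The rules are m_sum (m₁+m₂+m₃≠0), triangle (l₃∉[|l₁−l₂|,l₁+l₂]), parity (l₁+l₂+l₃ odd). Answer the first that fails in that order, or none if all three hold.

none

m₁+m₂+m₃ = -1 + 1 + 0 = 0  ✓
triangle: |1−1|=0 ≤ l₃=2 ≤ 1+1=2  ✓
parity: l₁+l₂+l₃ = 4 is even  ✓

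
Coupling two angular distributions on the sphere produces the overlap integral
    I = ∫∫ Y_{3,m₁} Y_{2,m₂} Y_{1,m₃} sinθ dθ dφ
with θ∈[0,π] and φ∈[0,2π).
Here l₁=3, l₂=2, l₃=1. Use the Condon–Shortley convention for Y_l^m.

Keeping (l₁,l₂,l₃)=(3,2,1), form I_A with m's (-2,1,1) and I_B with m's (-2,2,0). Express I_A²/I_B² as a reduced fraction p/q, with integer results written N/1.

Same 3,2,1: normalisation and zero-m 3j drop out of the ratio.
A: Δ: 4! 2! 0! / 7! → 1/105; sum: t=3:−1/12 = -1/12; 3j²(3 2 1; -2 1 1) = Δ·Π!·Σ² = 2/21  (sign -1)
B: Δ: 4! 2! 0! / 7! → 1/105; sum: t=4:+1/24 = 1/24; 3j²(3 2 1; -2 2 0) = Δ·Π!·Σ² = 1/21  (sign -1)
I_A²/I_B² = (2/21)/(1/21) = 2/1

2/1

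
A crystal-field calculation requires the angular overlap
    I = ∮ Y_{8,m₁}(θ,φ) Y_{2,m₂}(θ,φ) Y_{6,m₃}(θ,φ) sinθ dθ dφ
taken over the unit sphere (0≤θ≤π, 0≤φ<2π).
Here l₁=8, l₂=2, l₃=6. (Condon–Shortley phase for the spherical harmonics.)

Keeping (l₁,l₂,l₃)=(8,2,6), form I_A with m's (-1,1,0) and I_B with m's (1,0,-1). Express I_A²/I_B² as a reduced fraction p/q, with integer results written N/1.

Shared (l₁,l₂,l₃)=(8,2,6): N and (l;000)² cancel in I_A²/I_B².
A: Δ = 4!·12!·0!/17! = 1/30940; Racah Σ t=3..3: t=3:−1/3110400 = -1/3110400; ⇒ 3j(8 2 6; -1 1 0)² = 21/1105, sgn -1
B: Δ = 4!·12!·0!/17! = 1/30940; Racah Σ t=2..2: t=2:+1/2419200 = 1/2419200; ⇒ 3j(8 2 6; 1 0 -1)² = 27/1105, sgn -1
I_A²/I_B² = (21/1105)/(27/1105) = 7/9

7/9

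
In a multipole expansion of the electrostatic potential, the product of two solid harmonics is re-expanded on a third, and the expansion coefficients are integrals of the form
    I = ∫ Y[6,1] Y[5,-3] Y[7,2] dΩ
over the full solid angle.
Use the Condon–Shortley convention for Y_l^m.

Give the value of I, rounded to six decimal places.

-0.099396

Rules hold: Σm=0, L=18 even, 1≤7≤11.
N = 13·11·15 = 2145
Δ = 4!·8!·6!/19! = 1/174594420
Racah Σ t=0..4: t=0:+1/4147200 t=1:−1/207360 t=2:+1/82944 t=3:−1/207360 t=4:+1/4147200 = 1/345600
⇒ 3j(6 5 7; 0 0 0)² = 420/46189, sgn -1
Racah Σ t=0..2: t=0:+1/829440 t=1:−1/414720 t=2:+1/2073600 = -1/1382400
⇒ 3j(6 5 7; 1 -3 2)² = 294/46189, sgn +1
4πI² = N·(3j₀)²·(3jₘ)² = 1852200/14919047
I = -1·√(0.12415/4π) = -0.09939590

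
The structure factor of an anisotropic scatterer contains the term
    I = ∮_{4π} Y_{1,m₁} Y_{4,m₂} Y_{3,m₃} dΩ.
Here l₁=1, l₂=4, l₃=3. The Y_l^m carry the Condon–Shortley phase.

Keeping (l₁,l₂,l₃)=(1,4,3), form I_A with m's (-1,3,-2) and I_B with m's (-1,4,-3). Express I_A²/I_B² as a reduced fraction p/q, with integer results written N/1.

Same 1,4,3: normalisation and zero-m 3j drop out of the ratio.
A: Δ: 2! 0! 6! / 9! → 1/252; sum: t=2:+1/240 = 1/240; 3j²(1 4 3; -1 3 -2) = Δ·Π!·Σ² = 1/12  (sign -1)
B: Δ: 2! 0! 6! / 9! → 1/252; sum: t=2:+1/1440 = 1/1440; 3j²(1 4 3; -1 4 -3) = Δ·Π!·Σ² = 1/9  (sign +1)
I_A²/I_B² = (1/12)/(1/9) = 3/4

3/4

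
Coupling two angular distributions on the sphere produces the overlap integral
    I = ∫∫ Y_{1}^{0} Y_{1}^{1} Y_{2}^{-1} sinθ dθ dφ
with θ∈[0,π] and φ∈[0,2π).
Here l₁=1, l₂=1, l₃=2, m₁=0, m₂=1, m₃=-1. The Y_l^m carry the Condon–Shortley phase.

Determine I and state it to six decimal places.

-0.218510

Rules hold: Σm=0, L=4 even, 0≤2≤2.
N = 3·3·5 = 45
Δ = 0!·2!·2!/5! = 1/30
Racah Σ t=0..0: t=0:+1/1 = 1/1
⇒ 3j(1 1 2; 0 0 0)² = 2/15, sgn +1
Racah Σ t=0..0: t=0:+1/2 = 1/2
⇒ 3j(1 1 2; 0 1 -1)² = 1/10, sgn -1
4πI² = N·(3j₀)²·(3jₘ)² = 3/5
I = -1·√(0.6/4π) = -0.21850969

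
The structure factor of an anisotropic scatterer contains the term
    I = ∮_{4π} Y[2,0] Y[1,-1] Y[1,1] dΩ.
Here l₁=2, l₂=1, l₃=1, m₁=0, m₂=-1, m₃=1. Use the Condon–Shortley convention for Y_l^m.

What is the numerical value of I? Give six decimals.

0.126157

Checks pass: Σm=0; 4 even; l₃=1∈[1,3].
(2·2+1)(2·1+1)(2·1+1) = 45
Δ: 2! 2! 0! / 5! → 1/30
sum: t=1:−1/1 = -1/1
3j²(2 1 1; 0 0 0) = Δ·Π!·Σ² = 2/15  (sign +1)
sum: t=0:+1/4 = 1/4
3j²(2 1 1; 0 -1 1) = Δ·Π!·Σ² = 1/30  (sign +1)
combine: 4πI² = 45·2/15·1/30 = 1/5
take √, sign +1: I = 0.12615663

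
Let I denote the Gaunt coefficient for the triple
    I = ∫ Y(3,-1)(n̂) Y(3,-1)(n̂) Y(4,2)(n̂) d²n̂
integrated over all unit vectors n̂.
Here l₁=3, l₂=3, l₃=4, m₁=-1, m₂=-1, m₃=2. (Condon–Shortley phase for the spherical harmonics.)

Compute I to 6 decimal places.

Rules hold: Σm=0, L=10 even, 0≤4≤6.
N = 7·7·9 = 441
Δ = 2!·4!·4!/11! = 1/34650
Racah Σ t=0..2: t=0:+1/72 t=1:−1/16 t=2:+1/72 = -5/144
⇒ 3j(3 3 4; 0 0 0)² = 2/77, sgn -1
Racah Σ t=0..2: t=0:+1/192 t=1:−1/36 t=2:+1/192 = -5/288
⇒ 3j(3 3 4; -1 -1 2)² = 20/693, sgn -1
4πI² = N·(3j₀)²·(3jₘ)² = 40/121
I = +1·√(0.330579/4π) = 0.16219310

0.162193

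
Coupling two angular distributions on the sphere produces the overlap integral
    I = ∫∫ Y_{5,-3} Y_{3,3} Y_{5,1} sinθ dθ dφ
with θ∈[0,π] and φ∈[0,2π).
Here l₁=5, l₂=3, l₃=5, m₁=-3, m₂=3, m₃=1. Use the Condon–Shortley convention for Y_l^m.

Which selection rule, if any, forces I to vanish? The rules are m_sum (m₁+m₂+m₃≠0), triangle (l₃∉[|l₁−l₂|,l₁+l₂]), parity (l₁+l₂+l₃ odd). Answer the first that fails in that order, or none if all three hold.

m_sum

m₁+m₂+m₃ = -3 + 3 + 1 = 1  ✗
triangle: |5−3|=2 ≤ l₃=5 ≤ 5+3=8
parity: l₁+l₂+l₃ = 13 is odd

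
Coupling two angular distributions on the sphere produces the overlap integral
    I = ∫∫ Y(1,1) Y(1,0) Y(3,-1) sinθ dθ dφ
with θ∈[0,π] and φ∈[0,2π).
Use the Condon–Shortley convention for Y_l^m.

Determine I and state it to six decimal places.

triangle: need 0≤l₃≤2, have 3; I=0

0.000000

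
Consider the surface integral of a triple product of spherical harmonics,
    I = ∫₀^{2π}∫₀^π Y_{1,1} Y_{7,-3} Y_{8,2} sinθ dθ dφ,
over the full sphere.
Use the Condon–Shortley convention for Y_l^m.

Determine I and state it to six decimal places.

Checks pass: Σm=0; 16 even; l₃=8∈[6,8].
(2·1+1)(2·7+1)(2·8+1) = 765
Δ: 0! 2! 14! / 17! → 1/2040
sum: t=0:+1/25401600 = 1/25401600
3j²(1 7 8; 0 0 0) = Δ·Π!·Σ² = 8/255  (sign +1)
sum: t=0:+1/174182400 = 1/174182400
3j²(1 7 8; 1 -3 2) = Δ·Π!·Σ² = 1/136  (sign +1)
combine: 4πI² = 765·8/255·1/136 = 3/17
take √, sign +1: I = 0.11850352

0.118504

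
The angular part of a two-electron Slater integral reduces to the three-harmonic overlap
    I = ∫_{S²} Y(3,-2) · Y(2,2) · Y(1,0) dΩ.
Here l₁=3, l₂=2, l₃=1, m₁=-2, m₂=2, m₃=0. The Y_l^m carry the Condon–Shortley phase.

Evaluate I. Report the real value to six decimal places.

0.184674

Rules hold: Σm=0, L=6 even, 1≤1≤5.
N = 7·5·3 = 105
Δ = 4!·2!·0!/7! = 1/105
Racah Σ t=2..2: t=2:+1/4 = 1/4
⇒ 3j(3 2 1; 0 0 0)² = 3/35, sgn -1
Racah Σ t=4..4: t=4:+1/24 = 1/24
⇒ 3j(3 2 1; -2 2 0)² = 1/21, sgn -1
4πI² = N·(3j₀)²·(3jₘ)² = 3/7
I = +1·√(0.428571/4π) = 0.18467439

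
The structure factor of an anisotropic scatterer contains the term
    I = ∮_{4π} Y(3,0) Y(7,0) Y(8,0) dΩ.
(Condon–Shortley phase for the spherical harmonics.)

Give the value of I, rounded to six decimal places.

m-sum 0 ✓  L=18 even ✓  4≤8≤10 ✓
Π(2lᵢ+1) = 7×15×17 = 1785
triangle coeff Δ(3,7,8) = 1/5290740
Σ_t [0,2]: t=0:+1/7257600 t=1:−1/2073600 t=2:+1/7257600 = -1/4838400
(3j)²=252/20995 [(3 7 8; 0 0 0)], sign=-1
(m-triple is (0,0,0) — same symbol as above.)
⇒ 4πI² = 1333584/5185765
I = (+1)√(1333584/5185765/(4π)) = 0.14305362

0.143054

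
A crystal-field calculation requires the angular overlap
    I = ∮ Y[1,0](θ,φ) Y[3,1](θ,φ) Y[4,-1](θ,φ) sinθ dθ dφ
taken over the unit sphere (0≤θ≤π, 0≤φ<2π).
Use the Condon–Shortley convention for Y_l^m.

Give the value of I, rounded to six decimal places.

m-sum 0 ✓  L=8 even ✓  2≤4≤4 ✓
Π(2lᵢ+1) = 3×7×9 = 189
triangle coeff Δ(1,3,4) = 1/252
Σ_t [0,0]: t=0:+1/36 = 1/36
(3j)²=4/63 [(1 3 4; 0 0 0)], sign=+1
Σ_t [0,0]: t=0:+1/48 = 1/48
(3j)²=5/84 [(1 3 4; 0 1 -1)], sign=-1
⇒ 4πI² = 5/7
I = (-1)√(5/7/(4π)) = -0.23841361

-0.238414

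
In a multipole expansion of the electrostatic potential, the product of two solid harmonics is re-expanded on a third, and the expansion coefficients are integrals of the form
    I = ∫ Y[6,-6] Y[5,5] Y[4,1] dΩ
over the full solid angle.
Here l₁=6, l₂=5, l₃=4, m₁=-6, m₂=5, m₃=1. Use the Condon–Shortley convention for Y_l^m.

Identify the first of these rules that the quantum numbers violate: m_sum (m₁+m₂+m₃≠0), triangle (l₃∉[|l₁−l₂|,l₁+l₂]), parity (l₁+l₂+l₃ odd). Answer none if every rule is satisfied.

azimuthal sum: -6 + 5 + 1 = 0  ✓
1 ≤ 4 ≤ 11 (triangle on l)  ✓
L = 6 + 5 + 4 = 15 (odd)  ✗

parity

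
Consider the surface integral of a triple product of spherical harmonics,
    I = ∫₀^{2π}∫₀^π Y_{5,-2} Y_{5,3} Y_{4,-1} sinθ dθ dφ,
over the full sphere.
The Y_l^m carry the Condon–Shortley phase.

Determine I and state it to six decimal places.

-0.118854

Checks pass: Σm=0; 14 even; l₃=4∈[0,10].
(2·5+1)(2·5+1)(2·4+1) = 1089
Δ: 6! 4! 4! / 15! → 1/3153150
sum: t=1:−1/69120 t=2:+1/1728 t=3:−1/576 t=4:+1/1728 t=5:−1/69120 = -7/11520
3j²(5 5 4; 0 0 0) = Δ·Π!·Σ² = 2/143  (sign -1)
sum: t=4:+1/6912 t=5:−1/2880 t=6:+1/17280 = -1/6912
3j²(5 5 4; -2 3 -1) = Δ·Π!·Σ² = 5/429  (sign +1)
combine: 4πI² = 1089·2/143·5/429 = 30/169
take √, sign -1: I = -0.11885360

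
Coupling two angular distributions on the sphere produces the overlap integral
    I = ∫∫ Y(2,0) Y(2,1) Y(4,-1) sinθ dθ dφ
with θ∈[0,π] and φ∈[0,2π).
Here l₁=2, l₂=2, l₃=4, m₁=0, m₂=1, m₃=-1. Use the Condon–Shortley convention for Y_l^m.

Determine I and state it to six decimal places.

m-sum 0 ✓  L=8 even ✓  0≤4≤4 ✓
Π(2lᵢ+1) = 5×5×9 = 225
triangle coeff Δ(2,2,4) = 1/630
Σ_t [0,0]: t=0:+1/16 = 1/16
(3j)²=2/35 [(2 2 4; 0 0 0)], sign=+1
Σ_t [0,0]: t=0:+1/24 = 1/24
(3j)²=1/21 [(2 2 4; 0 1 -1)], sign=-1
⇒ 4πI² = 30/49
I = (-1)√(30/49/(4π)) = -0.22072812

-0.220728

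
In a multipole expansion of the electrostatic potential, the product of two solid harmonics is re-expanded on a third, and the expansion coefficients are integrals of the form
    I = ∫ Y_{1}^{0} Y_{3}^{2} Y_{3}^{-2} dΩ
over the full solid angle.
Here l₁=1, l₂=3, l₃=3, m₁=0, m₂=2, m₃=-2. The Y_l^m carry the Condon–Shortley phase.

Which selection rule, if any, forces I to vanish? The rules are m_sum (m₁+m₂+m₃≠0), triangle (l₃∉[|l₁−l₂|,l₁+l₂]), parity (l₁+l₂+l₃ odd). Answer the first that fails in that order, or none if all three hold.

parity

azimuthal sum: 0 + 2 − 2 = 0  ✓
2 ≤ 3 ≤ 4 (triangle on l)  ✓
L = 1 + 3 + 3 = 7 (odd)  ✗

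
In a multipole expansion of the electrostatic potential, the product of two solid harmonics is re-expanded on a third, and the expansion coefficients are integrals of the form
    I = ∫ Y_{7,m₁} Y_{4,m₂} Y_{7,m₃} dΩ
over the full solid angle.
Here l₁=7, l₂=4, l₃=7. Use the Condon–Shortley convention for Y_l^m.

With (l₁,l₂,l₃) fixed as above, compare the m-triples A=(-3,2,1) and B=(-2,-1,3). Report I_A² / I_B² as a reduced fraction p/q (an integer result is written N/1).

507/2500

Same 7,4,7: normalisation and zero-m 3j drop out of the ratio.
A: Δ: 4! 10! 4! / 19! → 1/58198140; sum: t=2:+1/7741440 t=3:−1/1088640 t=4:+1/1658880 = -13/69672960; 3j²(7 4 7; -3 2 1) = Δ·Π!·Σ² = 325/149226  (sign -1)
B: Δ: 4! 10! 4! / 19! → 1/58198140; sum: t=0:+1/52254720 t=1:−1/1935360 t=2:+1/725760 t=3:−1/2488320 = 5/10450944; 3j²(7 4 7; -2 -1 3) = Δ·Π!·Σ² = 31250/2909907  (sign +1)
I_A²/I_B² = (325/149226)/(31250/2909907) = 507/2500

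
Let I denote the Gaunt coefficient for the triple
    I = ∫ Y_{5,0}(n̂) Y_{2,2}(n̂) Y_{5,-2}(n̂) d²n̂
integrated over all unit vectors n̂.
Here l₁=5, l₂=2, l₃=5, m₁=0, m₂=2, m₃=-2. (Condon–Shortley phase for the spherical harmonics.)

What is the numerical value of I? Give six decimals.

-0.191372

m-sum 0 ✓  L=12 even ✓  3≤5≤7 ✓
Π(2lᵢ+1) = 11×5×11 = 605
triangle coeff Δ(5,2,5) = 1/38610
Σ_t [0,2]: t=0:+1/2880 t=1:−1/576 t=2:+1/2880 = -1/960
(3j)²=10/429 [(5 2 5; 0 0 0)], sign=+1
Σ_t [2,2]: t=2:+1/2880 = 1/2880
(3j)²=14/429 [(5 2 5; 0 2 -2)], sign=-1
⇒ 4πI² = 700/1521
I = (-1)√(700/1521/(4π)) = -0.19137248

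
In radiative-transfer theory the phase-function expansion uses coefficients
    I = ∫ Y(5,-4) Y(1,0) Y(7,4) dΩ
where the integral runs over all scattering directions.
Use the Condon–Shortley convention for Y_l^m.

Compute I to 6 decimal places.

l₃=7 ∉ [4,6] — triangle fails ⇒ I = 0

0.000000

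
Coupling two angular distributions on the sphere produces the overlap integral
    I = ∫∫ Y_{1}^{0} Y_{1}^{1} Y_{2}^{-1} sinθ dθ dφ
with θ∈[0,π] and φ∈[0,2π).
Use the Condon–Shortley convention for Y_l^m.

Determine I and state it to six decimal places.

-0.218510

Rules hold: Σm=0, L=4 even, 0≤2≤2.
N = 3·3·5 = 45
Δ = 0!·2!·2!/5! = 1/30
Racah Σ t=0..0: t=0:+1/1 = 1/1
⇒ 3j(1 1 2; 0 0 0)² = 2/15, sgn +1
Racah Σ t=0..0: t=0:+1/2 = 1/2
⇒ 3j(1 1 2; 0 1 -1)² = 1/10, sgn -1
4πI² = N·(3j₀)²·(3jₘ)² = 3/5
I = -1·√(0.6/4π) = -0.21850969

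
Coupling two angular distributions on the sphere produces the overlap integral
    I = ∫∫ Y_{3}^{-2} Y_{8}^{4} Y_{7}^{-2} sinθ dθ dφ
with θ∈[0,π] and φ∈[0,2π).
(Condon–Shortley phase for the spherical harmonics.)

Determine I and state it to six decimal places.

Checks pass: Σm=0; 18 even; l₃=7∈[5,11].
(2·3+1)(2·8+1)(2·7+1) = 1785
Δ: 4! 2! 12! / 19! → 1/5290740
sum: t=1:−1/7257600 t=2:+1/2073600 t=3:−1/7257600 = 1/4838400
3j²(3 8 7; 0 0 0) = Δ·Π!·Σ² = 252/20995  (sign -1)
sum: t=3:−1/26127360 t=4:+1/23224320 = 1/209018880
3j²(3 8 7; -2 4 -2) = Δ·Π!·Σ² = 275/1058148  (sign -1)
combine: 4πI² = 1785·252/20995·275/1058148 = 5775/1037153
take √, sign +1: I = 0.02104988

0.021050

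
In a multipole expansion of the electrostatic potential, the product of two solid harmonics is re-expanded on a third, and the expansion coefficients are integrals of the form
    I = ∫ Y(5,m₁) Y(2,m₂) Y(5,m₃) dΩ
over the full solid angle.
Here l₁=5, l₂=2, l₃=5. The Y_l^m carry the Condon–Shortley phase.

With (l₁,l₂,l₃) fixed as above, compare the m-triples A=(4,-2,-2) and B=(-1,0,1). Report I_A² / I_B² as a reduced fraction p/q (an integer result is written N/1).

8/9

Same 5,2,5: normalisation and zero-m 3j drop out of the ratio.
A: Δ: 2! 8! 2! / 13! → 1/38610; sum: t=0:+1/20160 = 1/20160; 3j²(5 2 5; 4 -2 -2) = Δ·Π!·Σ² = 12/715  (sign -1)
B: Δ: 2! 8! 2! / 13! → 1/38610; sum: t=0:+1/5760 t=1:−1/720 t=2:+1/2304 = -1/1280; 3j²(5 2 5; -1 0 1) = Δ·Π!·Σ² = 27/1430  (sign -1)
I_A²/I_B² = (12/715)/(27/1430) = 8/9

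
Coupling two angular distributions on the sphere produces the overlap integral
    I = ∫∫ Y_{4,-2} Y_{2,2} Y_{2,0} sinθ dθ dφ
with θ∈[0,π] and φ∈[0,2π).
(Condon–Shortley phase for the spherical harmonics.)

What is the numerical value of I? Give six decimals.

0.156078

m-sum 0 ✓  L=8 even ✓  2≤2≤6 ✓
Π(2lᵢ+1) = 9×5×5 = 225
triangle coeff Δ(4,2,2) = 1/630
Σ_t [2,2]: t=2:+1/16 = 1/16
(3j)²=2/35 [(4 2 2; 0 0 0)], sign=+1
Σ_t [4,4]: t=4:+1/96 = 1/96
(3j)²=1/42 [(4 2 2; -2 2 0)], sign=+1
⇒ 4πI² = 15/49
I = (+1)√(15/49/(4π)) = 0.15607835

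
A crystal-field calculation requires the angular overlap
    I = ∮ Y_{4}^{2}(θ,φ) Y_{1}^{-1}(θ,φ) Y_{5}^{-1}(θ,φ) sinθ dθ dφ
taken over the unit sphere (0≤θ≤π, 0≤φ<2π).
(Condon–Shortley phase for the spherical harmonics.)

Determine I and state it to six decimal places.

-0.120286

m-sum 0 ✓  L=10 even ✓  3≤5≤5 ✓
Π(2lᵢ+1) = 9×3×11 = 297
triangle coeff Δ(4,1,5) = 1/495
Σ_t [0,0]: t=0:+1/576 = 1/576
(3j)²=5/99 [(4 1 5; 0 0 0)], sign=-1
Σ_t [0,0]: t=0:+1/2880 = 1/2880
(3j)²=2/165 [(4 1 5; 2 -1 -1)], sign=+1
⇒ 4πI² = 2/11
I = (-1)√(2/11/(4π)) = -0.12028562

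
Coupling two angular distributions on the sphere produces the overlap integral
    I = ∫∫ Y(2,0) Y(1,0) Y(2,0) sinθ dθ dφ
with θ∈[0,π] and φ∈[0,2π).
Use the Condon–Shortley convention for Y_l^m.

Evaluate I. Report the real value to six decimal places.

L=5 odd ⇒ parity kills the (l;000) factor ⇒ I = 0

0.000000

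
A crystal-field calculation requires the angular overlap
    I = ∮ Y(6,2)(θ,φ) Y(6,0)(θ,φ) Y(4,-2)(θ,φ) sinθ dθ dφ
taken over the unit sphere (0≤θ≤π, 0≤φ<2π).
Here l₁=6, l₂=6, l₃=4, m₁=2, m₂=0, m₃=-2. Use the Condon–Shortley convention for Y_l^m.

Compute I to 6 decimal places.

-0.107540

Checks pass: Σm=0; 16 even; l₃=4∈[0,12].
(2·6+1)(2·6+1)(2·4+1) = 1521
Δ: 8! 4! 4! / 17! → 1/15315300
sum: t=2:+1/829440 t=3:−1/25920 t=4:+1/9216 t=5:−1/25920 t=6:+1/829440 = 7/207360
3j²(6 6 4; 0 0 0) = Δ·Π!·Σ² = 28/2431  (sign +1)
sum: t=2:+1/138240 t=3:−1/25920 t=4:+1/55296 = -11/829440
3j²(6 6 4; 2 0 -2) = Δ·Π!·Σ² = 11/1326  (sign -1)
combine: 4πI² = 1521·28/2431·11/1326 = 42/289
take √, sign -1: I = -0.10754019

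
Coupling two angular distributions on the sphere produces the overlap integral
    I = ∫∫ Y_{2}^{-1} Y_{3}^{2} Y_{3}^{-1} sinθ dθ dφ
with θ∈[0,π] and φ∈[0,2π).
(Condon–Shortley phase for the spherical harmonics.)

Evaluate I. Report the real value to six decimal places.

0.162868

m-sum 0 ✓  L=8 even ✓  1≤3≤5 ✓
Π(2lᵢ+1) = 5×7×7 = 245
triangle coeff Δ(2,3,3) = 1/3780
Σ_t [0,2]: t=0:+1/24 t=1:−1/4 t=2:+1/24 = -1/6
(3j)²=4/105 [(2 3 3; 0 0 0)], sign=+1
Σ_t [1,2]: t=1:−1/48 t=2:+1/12 = 1/16
(3j)²=1/28 [(2 3 3; -1 2 -1)], sign=+1
⇒ 4πI² = 1/3
I = (+1)√(1/3/(4π)) = 0.16286750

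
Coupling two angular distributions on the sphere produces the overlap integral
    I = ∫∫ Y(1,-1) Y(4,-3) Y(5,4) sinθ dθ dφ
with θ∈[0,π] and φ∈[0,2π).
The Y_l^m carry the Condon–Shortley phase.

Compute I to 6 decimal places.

0.294638

m-sum 0 ✓  L=10 even ✓  3≤5≤5 ✓
Π(2lᵢ+1) = 3×9×11 = 297
triangle coeff Δ(1,4,5) = 1/495
Σ_t [0,0]: t=0:+1/576 = 1/576
(3j)²=5/99 [(1 4 5; 0 0 0)], sign=-1
Σ_t [0,0]: t=0:+1/10080 = 1/10080
(3j)²=4/55 [(1 4 5; -1 -3 4)], sign=-1
⇒ 4πI² = 12/11
I = (+1)√(12/11/(4π)) = 0.29463840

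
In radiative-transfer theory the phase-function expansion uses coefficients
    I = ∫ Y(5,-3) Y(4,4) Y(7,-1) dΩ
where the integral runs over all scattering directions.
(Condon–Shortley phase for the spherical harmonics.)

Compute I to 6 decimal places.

m-sum 0 ✓  L=16 even ✓  1≤7≤9 ✓
Π(2lᵢ+1) = 11×9×15 = 1485
triangle coeff Δ(5,4,7) = 1/6126120
Σ_t [0,2]: t=0:+1/69120 t=1:−1/20736 t=2:+1/69120 = -1/51840
(3j)²=280/21879 [(5 4 7; 0 0 0)], sign=+1
Σ_t [2,2]: t=2:+1/2073600 = 1/2073600
(3j)²=392/109395 [(5 4 7; -3 4 -1)], sign=+1
⇒ 4πI² = 109760/1611753
I = (+1)√(109760/1611753/(4π)) = 0.07361526

0.073615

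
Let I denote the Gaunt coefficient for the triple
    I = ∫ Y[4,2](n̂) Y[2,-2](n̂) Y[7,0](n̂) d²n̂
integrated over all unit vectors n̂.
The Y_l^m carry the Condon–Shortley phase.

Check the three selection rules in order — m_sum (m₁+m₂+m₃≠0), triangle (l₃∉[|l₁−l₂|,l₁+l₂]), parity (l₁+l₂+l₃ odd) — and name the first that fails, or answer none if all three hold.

triangle

Σmᵢ = 0  ✓
l₃∈[|l₁−l₂|,l₁+l₂]=[2,6], have l₃=7  ✗
Σlᵢ = 13 ⇒ odd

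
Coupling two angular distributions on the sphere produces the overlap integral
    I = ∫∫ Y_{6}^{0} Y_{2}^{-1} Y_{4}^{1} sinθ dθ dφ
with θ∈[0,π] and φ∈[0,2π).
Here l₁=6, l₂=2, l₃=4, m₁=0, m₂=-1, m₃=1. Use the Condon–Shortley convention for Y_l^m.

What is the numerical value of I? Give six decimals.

Checks pass: Σm=0; 12 even; l₃=4∈[4,8].
(2·6+1)(2·2+1)(2·4+1) = 585
Δ: 4! 8! 0! / 13! → 1/6435
sum: t=2:+1/2304 = 1/2304
3j²(6 2 4; 0 0 0) = Δ·Π!·Σ² = 5/143  (sign +1)
sum: t=1:−1/4320 = -1/4320
3j²(6 2 4; 0 -1 1) = Δ·Π!·Σ² = 8/429  (sign +1)
combine: 4πI² = 585·5/143·8/429 = 600/1573
take √, sign +1: I = 0.17422334

0.174223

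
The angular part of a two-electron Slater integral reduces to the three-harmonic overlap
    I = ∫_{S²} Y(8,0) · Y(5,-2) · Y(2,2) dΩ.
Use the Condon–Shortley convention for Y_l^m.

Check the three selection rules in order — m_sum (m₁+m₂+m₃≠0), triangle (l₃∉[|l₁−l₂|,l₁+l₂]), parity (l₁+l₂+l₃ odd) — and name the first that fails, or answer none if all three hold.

Σmᵢ = 0  ✓
l₃∈[|l₁−l₂|,l₁+l₂]=[3,13], have l₃=2  ✗
Σlᵢ = 15 ⇒ odd

triangle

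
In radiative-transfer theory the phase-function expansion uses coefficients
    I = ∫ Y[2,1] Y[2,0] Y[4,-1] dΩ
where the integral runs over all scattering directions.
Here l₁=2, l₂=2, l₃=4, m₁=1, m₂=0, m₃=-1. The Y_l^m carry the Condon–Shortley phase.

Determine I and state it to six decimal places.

-0.220728

m-sum 0 ✓  L=8 even ✓  0≤4≤4 ✓
Π(2lᵢ+1) = 5×5×9 = 225
triangle coeff Δ(2,2,4) = 1/630
Σ_t [0,0]: t=0:+1/16 = 1/16
(3j)²=2/35 [(2 2 4; 0 0 0)], sign=+1
Σ_t [0,0]: t=0:+1/24 = 1/24
(3j)²=1/21 [(2 2 4; 1 0 -1)], sign=-1
⇒ 4πI² = 30/49
I = (-1)√(30/49/(4π)) = -0.22072812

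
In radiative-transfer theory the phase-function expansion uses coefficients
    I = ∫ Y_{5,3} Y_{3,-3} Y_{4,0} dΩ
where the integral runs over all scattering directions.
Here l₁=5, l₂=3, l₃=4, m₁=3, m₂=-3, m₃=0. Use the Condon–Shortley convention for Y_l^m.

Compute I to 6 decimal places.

Checks pass: Σm=0; 12 even; l₃=4∈[2,8].
(2·5+1)(2·3+1)(2·4+1) = 693
Δ: 4! 6! 2! / 13! → 1/180180
sum: t=1:−1/576 t=2:+1/144 t=3:−1/576 = 1/288
3j²(5 3 4; 0 0 0) = Δ·Π!·Σ² = 20/1001  (sign +1)
sum: t=0:+1/2304 = 1/2304
3j²(5 3 4; 3 -3 0) = Δ·Π!·Σ² = 5/143  (sign +1)
combine: 4πI² = 693·20/1001·5/143 = 900/1859
take √, sign +1: I = 0.19628026

0.196280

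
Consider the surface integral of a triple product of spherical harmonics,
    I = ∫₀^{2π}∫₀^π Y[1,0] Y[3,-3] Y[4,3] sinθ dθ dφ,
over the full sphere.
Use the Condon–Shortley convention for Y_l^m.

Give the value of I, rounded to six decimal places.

m-sum 0 ✓  L=8 even ✓  2≤4≤4 ✓
Π(2lᵢ+1) = 3×7×9 = 189
triangle coeff Δ(1,3,4) = 1/252
Σ_t [0,0]: t=0:+1/36 = 1/36
(3j)²=4/63 [(1 3 4; 0 0 0)], sign=+1
Σ_t [0,0]: t=0:+1/720 = 1/720
(3j)²=1/36 [(1 3 4; 0 -3 3)], sign=-1
⇒ 4πI² = 1/3
I = (-1)√(1/3/(4π)) = -0.16286750

-0.162868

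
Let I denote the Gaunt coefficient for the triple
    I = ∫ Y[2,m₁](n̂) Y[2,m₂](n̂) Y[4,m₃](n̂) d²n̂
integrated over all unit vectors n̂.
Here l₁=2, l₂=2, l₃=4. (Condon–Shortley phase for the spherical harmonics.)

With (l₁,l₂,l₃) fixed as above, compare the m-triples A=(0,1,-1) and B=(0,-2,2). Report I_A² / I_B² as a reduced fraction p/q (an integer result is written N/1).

Shared (l₁,l₂,l₃)=(2,2,4): N and (l;000)² cancel in I_A²/I_B².
A: Δ = 0!·4!·4!/9! = 1/630; Racah Σ t=0..0: t=0:+1/24 = 1/24; ⇒ 3j(2 2 4; 0 1 -1)² = 1/21, sgn -1
B: Δ = 0!·4!·4!/9! = 1/630; Racah Σ t=0..0: t=0:+1/96 = 1/96; ⇒ 3j(2 2 4; 0 -2 2)² = 1/42, sgn +1
I_A²/I_B² = (1/21)/(1/42) = 2/1

2/1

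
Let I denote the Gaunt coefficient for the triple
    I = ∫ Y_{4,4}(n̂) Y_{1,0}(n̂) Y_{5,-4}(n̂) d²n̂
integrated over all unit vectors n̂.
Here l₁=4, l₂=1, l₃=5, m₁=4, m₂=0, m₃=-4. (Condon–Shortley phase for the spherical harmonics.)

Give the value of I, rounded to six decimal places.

0.147319

Checks pass: Σm=0; 10 even; l₃=5∈[3,5].
(2·4+1)(2·1+1)(2·5+1) = 297
Δ: 0! 8! 2! / 11! → 1/495
sum: t=0:+1/576 = 1/576
3j²(4 1 5; 0 0 0) = Δ·Π!·Σ² = 5/99  (sign -1)
sum: t=0:+1/40320 = 1/40320
3j²(4 1 5; 4 0 -4) = Δ·Π!·Σ² = 1/55  (sign -1)
combine: 4πI² = 297·5/99·1/55 = 3/11
take √, sign +1: I = 0.14731920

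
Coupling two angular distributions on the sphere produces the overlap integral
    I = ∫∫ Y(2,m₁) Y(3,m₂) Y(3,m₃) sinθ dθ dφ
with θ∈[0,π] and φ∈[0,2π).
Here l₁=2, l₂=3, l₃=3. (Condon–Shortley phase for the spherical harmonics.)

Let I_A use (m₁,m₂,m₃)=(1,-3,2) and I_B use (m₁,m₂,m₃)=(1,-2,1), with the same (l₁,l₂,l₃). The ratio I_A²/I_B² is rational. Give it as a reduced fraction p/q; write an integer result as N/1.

Same 2,3,3: normalisation and zero-m 3j drop out of the ratio.
A: Δ: 2! 2! 4! / 9! → 1/3780; sum: t=0:+1/48 = 1/48; 3j²(2 3 3; 1 -3 2) = Δ·Π!·Σ² = 5/84  (sign -1)
B: Δ: 2! 2! 4! / 9! → 1/3780; sum: t=0:+1/12 t=1:−1/48 = 1/16; 3j²(2 3 3; 1 -2 1) = Δ·Π!·Σ² = 1/28  (sign +1)
I_A²/I_B² = (5/84)/(1/28) = 5/3

5/3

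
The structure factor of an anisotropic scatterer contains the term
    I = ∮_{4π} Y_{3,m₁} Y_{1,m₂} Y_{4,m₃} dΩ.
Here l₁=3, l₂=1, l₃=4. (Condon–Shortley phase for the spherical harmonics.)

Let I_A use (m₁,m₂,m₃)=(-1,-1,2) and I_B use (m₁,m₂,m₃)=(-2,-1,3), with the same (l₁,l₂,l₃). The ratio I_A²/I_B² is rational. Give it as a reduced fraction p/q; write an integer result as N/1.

5/7

Shared (l₁,l₂,l₃)=(3,1,4): N and (l;000)² cancel in I_A²/I_B².
A: Δ = 0!·6!·2!/9! = 1/252; Racah Σ t=0..0: t=0:+1/96 = 1/96; ⇒ 3j(3 1 4; -1 -1 2)² = 5/84, sgn +1
B: Δ = 0!·6!·2!/9! = 1/252; Racah Σ t=0..0: t=0:+1/240 = 1/240; ⇒ 3j(3 1 4; -2 -1 3)² = 1/12, sgn -1
I_A²/I_B² = (5/84)/(1/12) = 5/7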